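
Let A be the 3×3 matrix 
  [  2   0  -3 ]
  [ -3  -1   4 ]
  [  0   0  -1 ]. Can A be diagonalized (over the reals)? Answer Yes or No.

No

Characteristic polynomial: p(μ) = μ^3 - 3μ - 2 = (μ - 2)(μ + 1)^2.
μ = -1 has algebraic multiplicity 2; rank(A + 1I) = 2, so geometric multiplicity = 1.
Geometric multiplicity < algebraic multiplicity, so A is not diagonalizable.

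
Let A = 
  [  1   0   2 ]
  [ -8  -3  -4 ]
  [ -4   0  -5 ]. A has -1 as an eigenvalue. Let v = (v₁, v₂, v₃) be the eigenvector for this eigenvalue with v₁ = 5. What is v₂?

A + 1I = [[2, 0, 2], [-8, -2, -4], [-4, 0, -4]].
Solving (A + 1I)v = 0 gives the eigenspace spanned by (5, -10, -5).
With v₁ = 5, v = (5, -10, -5), so v₂ = -10.

-10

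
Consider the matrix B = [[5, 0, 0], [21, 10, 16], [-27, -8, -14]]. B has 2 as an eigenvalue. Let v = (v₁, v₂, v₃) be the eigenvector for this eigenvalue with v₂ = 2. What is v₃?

B − 2I = [[3, 0, 0], [21, 8, 16], [-27, -8, -16]].
Solving (B − 2I)v = 0 gives the eigenspace spanned by (0, 2, -1).
With v₂ = 2, v = (0, 2, -1), so v₃ = -1.

-1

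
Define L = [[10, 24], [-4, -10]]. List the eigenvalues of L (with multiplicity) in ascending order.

Characteristic polynomial: p(λ) = λ^2 - 4 = (λ - 2)(λ + 2).
Roots (with multiplicity): -2, 2.

-2, 2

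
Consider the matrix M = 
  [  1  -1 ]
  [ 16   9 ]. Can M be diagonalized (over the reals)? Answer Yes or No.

Characteristic polynomial: p(λ) = λ^2 - 10λ + 25 = (λ - 5)^2.
λ = 5 has algebraic multiplicity 2; rank(M − 5I) = 1, so geometric multiplicity = 1.
Geometric multiplicity < algebraic multiplicity, so M is not diagonalizable.

No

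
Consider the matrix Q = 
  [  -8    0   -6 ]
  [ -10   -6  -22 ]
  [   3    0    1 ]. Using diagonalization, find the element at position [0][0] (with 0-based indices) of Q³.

-242

Characteristic polynomial: r^3 + 13r^2 + 52r + 60 = (r + 2)(r + 5)(r + 6), so the eigenvalues are -6, -5, -2.
r=-6: eigenvector (0, 1, 0).
r=-2: eigenvector (-1, -3, 1).
r=-5: eigenvector (-2, -2, 1).
P = [[0, -1, -2], [1, -3, -2], [0, 1, 1]], D = diag(-6, -2, -5), P⁻¹ = [[1, 1, 4], [1, 0, 2], [-1, 0, -1]].
Q³ = P·diag(-216, -8, -125)·P⁻¹ = [[-242, 0, -234], [-442, -216, -1066], [117, 0, 109]].
The requested entry is -242.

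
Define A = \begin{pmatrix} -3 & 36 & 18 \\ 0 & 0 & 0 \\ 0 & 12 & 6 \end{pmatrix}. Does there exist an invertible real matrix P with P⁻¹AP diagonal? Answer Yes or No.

Yes

Characteristic polynomial: p(r) = r^3 - 3r^2 - 18r = r(r - 6)(r + 3).
All 3 eigenvalues are distinct, so A is diagonalizable.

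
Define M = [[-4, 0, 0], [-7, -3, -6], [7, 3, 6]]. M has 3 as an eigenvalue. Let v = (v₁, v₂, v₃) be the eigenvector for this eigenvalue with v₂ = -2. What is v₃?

M − 3I = [[-7, 0, 0], [-7, -6, -6], [7, 3, 3]].
Solving (M − 3I)v = 0 gives the eigenspace spanned by (0, -2, 2).
With v₂ = -2, v = (0, -2, 2), so v₃ = 2.

2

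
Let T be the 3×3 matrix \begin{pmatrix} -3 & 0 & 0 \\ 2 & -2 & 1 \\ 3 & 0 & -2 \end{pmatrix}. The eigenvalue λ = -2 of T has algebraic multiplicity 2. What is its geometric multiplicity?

T + 2I = [[-1, 0, 0], [2, 0, 1], [3, 0, 0]].
This matrix has rank 2, so its null space has dimension 3 − 2 = 1.

1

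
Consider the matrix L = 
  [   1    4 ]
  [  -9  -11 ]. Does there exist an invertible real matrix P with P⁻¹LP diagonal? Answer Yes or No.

Characteristic polynomial: p(s) = s^2 + 10s + 25 = (s + 5)^2.
s = -5 has algebraic multiplicity 2; rank(L + 5I) = 1, so geometric multiplicity = 1.
Geometric multiplicity < algebraic multiplicity, so L is not diagonalizable.

No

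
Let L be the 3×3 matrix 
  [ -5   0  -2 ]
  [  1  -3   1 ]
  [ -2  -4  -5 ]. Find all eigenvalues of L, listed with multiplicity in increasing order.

Characteristic polynomial: p(λ) = λ^3 + 13λ^2 + 55λ + 75 = (λ + 3)(λ + 5)^2.
Roots (with multiplicity): -5, -5, -3.

-5, -5, -3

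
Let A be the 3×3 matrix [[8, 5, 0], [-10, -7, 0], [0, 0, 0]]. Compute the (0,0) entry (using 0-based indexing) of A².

14

Characteristic polynomial: t^3 - t^2 - 6t = t(t - 3)(t + 2), so the eigenvalues are -2, 0, 3.
t=-2: eigenvector (-1, 2, 0).
t=0: eigenvector (0, 0, 1).
t=3: eigenvector (-1, 1, 0).
P = [[-1, 0, -1], [2, 0, 1], [0, 1, 0]], D = diag(-2, 0, 3), P⁻¹ = [[1, 1, 0], [0, 0, 1], [-2, -1, 0]].
A² = P·diag(4, 0, 9)·P⁻¹ = [[14, 5, 0], [-10, -1, 0], [0, 0, 0]].
The requested entry is 14.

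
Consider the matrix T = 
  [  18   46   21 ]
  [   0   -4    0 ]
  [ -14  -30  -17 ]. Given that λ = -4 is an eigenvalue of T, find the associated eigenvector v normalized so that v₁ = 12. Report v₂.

T + 4I = [[22, 46, 21], [0, 0, 0], [-14, -30, -13]].
Solving (T + 4I)v = 0 gives the eigenspace spanned by (12, -3, -6).
With v₁ = 12, v = (12, -3, -6), so v₂ = -3.

-3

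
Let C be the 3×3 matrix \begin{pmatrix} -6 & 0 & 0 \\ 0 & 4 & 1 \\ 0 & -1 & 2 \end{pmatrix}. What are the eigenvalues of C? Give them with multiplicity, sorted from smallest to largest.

-6, 3, 3

Characteristic polynomial: p(s) = s^3 - 27s + 54 = (s - 3)^2(s + 6).
Roots (with multiplicity): -6, 3, 3.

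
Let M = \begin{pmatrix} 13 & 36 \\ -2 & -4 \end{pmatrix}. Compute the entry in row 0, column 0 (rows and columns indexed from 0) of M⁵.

19933

Characteristic polynomial: t^2 - 9t + 20 = (t - 5)(t - 4), so the eigenvalues are 4, 5.
t=5: eigenvector (9, -2).
t=4: eigenvector (-4, 1).
P = [[9, -4], [-2, 1]], D = diag(5, 4), P⁻¹ = [[1, 4], [2, 9]].
M⁵ = P·diag(3125, 1024)·P⁻¹ = [[19933, 75636], [-4202, -15784]].
The requested entry is 19933.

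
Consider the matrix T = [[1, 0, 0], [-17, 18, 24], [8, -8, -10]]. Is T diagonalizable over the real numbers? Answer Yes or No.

Yes

Characteristic polynomial: p(s) = s^3 - 9s^2 + 20s - 12 = (s - 6)(s - 2)(s - 1).
All 3 eigenvalues are distinct, so T is diagonalizable.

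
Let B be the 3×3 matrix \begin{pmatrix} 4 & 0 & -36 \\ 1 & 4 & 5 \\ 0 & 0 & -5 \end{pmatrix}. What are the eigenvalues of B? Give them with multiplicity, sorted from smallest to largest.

Characteristic polynomial: p(s) = s^3 - 3s^2 - 24s + 80 = (s - 4)^2(s + 5).
Roots (with multiplicity): -5, 4, 4.

-5, 4, 4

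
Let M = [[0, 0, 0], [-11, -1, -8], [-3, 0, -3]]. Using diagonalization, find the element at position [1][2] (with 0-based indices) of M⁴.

Characteristic polynomial: r^3 + 4r^2 + 3r = r(r + 1)(r + 3), so the eigenvalues are -3, -1, 0.
r=-3: eigenvector (0, 4, 1).
r=-1: eigenvector (0, 1, 0).
r=0: eigenvector (1, -3, -1).
P = [[0, 0, 1], [4, 1, -3], [1, 0, -1]], D = diag(-3, -1, 0), P⁻¹ = [[1, 0, 1], [-1, 1, -4], [1, 0, 0]].
M⁴ = P·diag(81, 1, 0)·P⁻¹ = [[0, 0, 0], [323, 1, 320], [81, 0, 81]].
The requested entry is 320.

320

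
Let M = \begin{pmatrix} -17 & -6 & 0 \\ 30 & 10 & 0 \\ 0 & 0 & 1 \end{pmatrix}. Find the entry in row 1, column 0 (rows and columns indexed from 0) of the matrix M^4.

-6090

Characteristic polynomial: μ^3 + 6μ^2 + 3μ - 10 = (μ - 1)(μ + 2)(μ + 5), so the eigenvalues are -5, -2, 1.
μ=-5: eigenvector (1, -2, 0).
μ=-2: eigenvector (-2, 5, 0).
μ=1: eigenvector (0, 0, 1).
P = [[1, -2, 0], [-2, 5, 0], [0, 0, 1]], D = diag(-5, -2, 1), P⁻¹ = [[5, 2, 0], [2, 1, 0], [0, 0, 1]].
M⁴ = P·diag(625, 16, 1)·P⁻¹ = [[3061, 1218, 0], [-6090, -2420, 0], [0, 0, 1]].
The requested entry is -6090.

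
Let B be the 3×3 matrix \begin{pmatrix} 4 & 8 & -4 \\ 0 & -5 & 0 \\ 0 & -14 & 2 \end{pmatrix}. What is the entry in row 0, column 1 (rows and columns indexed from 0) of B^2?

Characteristic polynomial: s^3 - s^2 - 22s + 40 = (s - 4)(s - 2)(s + 5), so the eigenvalues are -5, 2, 4.
s=-5: eigenvector (0, 1, 2).
s=4: eigenvector (1, 0, 0).
s=2: eigenvector (2, 0, 1).
P = [[0, 1, 2], [1, 0, 0], [2, 0, 1]], D = diag(-5, 4, 2), P⁻¹ = [[0, 1, 0], [1, 4, -2], [0, -2, 1]].
B² = P·diag(25, 16, 4)·P⁻¹ = [[16, 48, -24], [0, 25, 0], [0, 42, 4]].
The requested entry is 48.

48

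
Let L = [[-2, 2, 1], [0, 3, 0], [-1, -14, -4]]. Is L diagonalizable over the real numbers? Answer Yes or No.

No

Characteristic polynomial: p(λ) = λ^3 + 3λ^2 - 9λ - 27 = (λ - 3)(λ + 3)^2.
λ = -3 has algebraic multiplicity 2; rank(L + 3I) = 2, so geometric multiplicity = 1.
Geometric multiplicity < algebraic multiplicity, so L is not diagonalizable.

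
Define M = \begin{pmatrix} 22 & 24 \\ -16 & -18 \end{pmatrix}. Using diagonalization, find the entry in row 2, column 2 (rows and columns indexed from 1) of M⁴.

Characteristic polynomial: r^2 - 4r - 12 = (r - 6)(r + 2), so the eigenvalues are -2, 6.
r=-2: eigenvector (1, -1).
r=6: eigenvector (3, -2).
P = [[1, 3], [-1, -2]], D = diag(-2, 6), P⁻¹ = [[-2, -3], [1, 1]].
M⁴ = P·diag(16, 1296)·P⁻¹ = [[3856, 3840], [-2560, -2544]].
The requested entry is -2544.

-2544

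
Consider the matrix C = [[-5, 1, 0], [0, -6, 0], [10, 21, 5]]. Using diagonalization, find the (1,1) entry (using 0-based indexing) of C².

Characteristic polynomial: s^3 + 6s^2 - 25s - 150 = (s - 5)(s + 5)(s + 6), so the eigenvalues are -6, -5, 5.
s=-5: eigenvector (1, 0, -1).
s=-6: eigenvector (-1, 1, -1).
s=5: eigenvector (0, 0, 1).
P = [[1, -1, 0], [0, 1, 0], [-1, -1, 1]], D = diag(-5, -6, 5), P⁻¹ = [[1, 1, 0], [0, 1, 0], [1, 2, 1]].
C² = P·diag(25, 36, 25)·P⁻¹ = [[25, -11, 0], [0, 36, 0], [0, -11, 25]].
The requested entry is 36.

36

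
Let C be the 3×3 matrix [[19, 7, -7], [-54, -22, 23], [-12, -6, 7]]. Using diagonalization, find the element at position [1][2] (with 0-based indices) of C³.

Characteristic polynomial: s^3 - 4s^2 - 7s + 10 = (s - 5)(s - 1)(s + 2), so the eigenvalues are -2, 1, 5.
s=5: eigenvector (1, -2, 0).
s=-2: eigenvector (-1, 5, 2).
s=1: eigenvector (0, 1, 1).
P = [[1, -1, 0], [-2, 5, 1], [0, 2, 1]], D = diag(5, -2, 1), P⁻¹ = [[3, 1, -1], [2, 1, -1], [-4, -2, 3]].
C³ = P·diag(125, -8, 1)·P⁻¹ = [[391, 133, -133], [-834, -292, 293], [-36, -18, 19]].
The requested entry is 293.

293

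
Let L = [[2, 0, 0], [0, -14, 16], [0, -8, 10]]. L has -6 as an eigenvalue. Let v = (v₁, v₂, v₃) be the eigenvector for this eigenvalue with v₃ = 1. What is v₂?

L + 6I = [[8, 0, 0], [0, -8, 16], [0, -8, 16]].
Solving (L + 6I)v = 0 gives the eigenspace spanned by (0, 2, 1).
With v₃ = 1, v = (0, 2, 1), so v₂ = 2.

2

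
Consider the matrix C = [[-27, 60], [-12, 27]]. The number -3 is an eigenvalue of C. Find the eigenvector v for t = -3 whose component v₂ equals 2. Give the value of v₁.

C + 3I = [[-24, 60], [-12, 30]].
Solving (C + 3I)v = 0 gives the eigenspace spanned by (5, 2).
With v₂ = 2, v = (5, 2), so v₁ = 5.

5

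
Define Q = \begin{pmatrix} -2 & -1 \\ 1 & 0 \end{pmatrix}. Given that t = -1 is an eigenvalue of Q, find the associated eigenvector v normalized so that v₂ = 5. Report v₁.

Q + 1I = [[-1, -1], [1, 1]].
Solving (Q + 1I)v = 0 gives the eigenspace spanned by (-5, 5).
With v₂ = 5, v = (-5, 5), so v₁ = -5.

-5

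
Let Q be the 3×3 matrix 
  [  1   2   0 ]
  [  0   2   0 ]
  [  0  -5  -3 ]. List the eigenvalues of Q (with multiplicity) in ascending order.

-3, 1, 2

Characteristic polynomial: p(t) = t^3 - 7t + 6 = (t - 2)(t - 1)(t + 3).
Roots (with multiplicity): -3, 1, 2.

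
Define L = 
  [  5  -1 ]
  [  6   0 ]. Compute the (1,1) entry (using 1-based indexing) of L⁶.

2059

Characteristic polynomial: r^2 - 5r + 6 = (r - 3)(r - 2), so the eigenvalues are 2, 3.
r=2: eigenvector (1, 3).
r=3: eigenvector (-1, -2).
P = [[1, -1], [3, -2]], D = diag(2, 3), P⁻¹ = [[-2, 1], [-3, 1]].
L⁶ = P·diag(64, 729)·P⁻¹ = [[2059, -665], [3990, -1266]].
The requested entry is 2059.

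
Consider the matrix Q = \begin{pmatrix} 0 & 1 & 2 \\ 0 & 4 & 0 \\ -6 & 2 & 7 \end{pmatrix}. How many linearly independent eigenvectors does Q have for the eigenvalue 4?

1

Q − 4I = [[-4, 1, 2], [0, 0, 0], [-6, 2, 3]].
This matrix has rank 2, so its null space has dimension 3 − 2 = 1.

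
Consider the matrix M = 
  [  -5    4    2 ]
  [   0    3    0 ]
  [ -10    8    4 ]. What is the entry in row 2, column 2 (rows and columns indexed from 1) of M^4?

81

Characteristic polynomial: t^3 - 2t^2 - 3t = t(t - 3)(t + 1), so the eigenvalues are -1, 0, 3.
t=-1: eigenvector (1, 0, 2).
t=3: eigenvector (1, 1, 2).
t=0: eigenvector (2, 0, 5).
P = [[1, 1, 2], [0, 1, 0], [2, 2, 5]], D = diag(-1, 3, 0), P⁻¹ = [[5, -1, -2], [0, 1, 0], [-2, 0, 1]].
M⁴ = P·diag(1, 81, 0)·P⁻¹ = [[5, 80, -2], [0, 81, 0], [10, 160, -4]].
The requested entry is 81.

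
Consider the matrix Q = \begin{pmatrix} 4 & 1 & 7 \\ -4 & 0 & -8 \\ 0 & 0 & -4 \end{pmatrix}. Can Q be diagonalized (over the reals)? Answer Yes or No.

No

Characteristic polynomial: p(λ) = λ^3 - 12λ + 16 = (λ - 2)^2(λ + 4).
λ = 2 has algebraic multiplicity 2; rank(Q − 2I) = 2, so geometric multiplicity = 1.
Geometric multiplicity < algebraic multiplicity, so Q is not diagonalizable.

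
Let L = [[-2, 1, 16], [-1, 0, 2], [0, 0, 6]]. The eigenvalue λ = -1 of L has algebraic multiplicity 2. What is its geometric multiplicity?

1

L + 1I = [[-1, 1, 16], [-1, 1, 2], [0, 0, 7]].
This matrix has rank 2, so its null space has dimension 3 − 2 = 1.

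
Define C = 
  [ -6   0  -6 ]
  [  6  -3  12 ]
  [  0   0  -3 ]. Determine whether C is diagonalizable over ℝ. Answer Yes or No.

Characteristic polynomial: p(s) = s^3 + 12s^2 + 45s + 54 = (s + 3)^2(s + 6).
s = -3 has algebraic multiplicity 2; rank(C + 3I) = 1, so geometric multiplicity = 2.
Every eigenvalue has geometric = algebraic multiplicity, so C is diagonalizable.

Yes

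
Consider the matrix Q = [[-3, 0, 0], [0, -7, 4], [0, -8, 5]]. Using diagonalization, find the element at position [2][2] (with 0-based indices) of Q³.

Characteristic polynomial: λ^3 + 5λ^2 + 3λ - 9 = (λ - 1)(λ + 3)^2, so the eigenvalues are -3, -3, 1.
λ=-3: eigenvector (0, 1, 1).
λ=-3: eigenvector (1, 0, 0).
λ=1: eigenvector (0, 1, 2).
P = [[0, 1, 0], [1, 0, 1], [1, 0, 2]], D = diag(-3, -3, 1), P⁻¹ = [[0, 2, -1], [1, 0, 0], [0, -1, 1]].
Q³ = P·diag(-27, -27, 1)·P⁻¹ = [[-27, 0, 0], [0, -55, 28], [0, -56, 29]].
The requested entry is 29.

29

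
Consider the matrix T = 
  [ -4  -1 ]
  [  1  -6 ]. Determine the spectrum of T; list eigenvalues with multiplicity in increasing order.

Characteristic polynomial: p(r) = r^2 + 10r + 25 = (r + 5)^2.
Roots (with multiplicity): -5, -5.

-5, -5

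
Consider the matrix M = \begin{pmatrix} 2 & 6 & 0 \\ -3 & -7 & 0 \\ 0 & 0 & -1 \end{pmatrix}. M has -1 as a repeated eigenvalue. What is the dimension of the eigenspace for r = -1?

M + 1I = [[3, 6, 0], [-3, -6, 0], [0, 0, 0]].
This matrix has rank 1, so its null space has dimension 3 − 1 = 2.

2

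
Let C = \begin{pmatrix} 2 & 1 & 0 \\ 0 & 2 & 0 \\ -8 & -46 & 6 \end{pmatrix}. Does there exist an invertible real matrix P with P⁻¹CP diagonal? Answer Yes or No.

No

Characteristic polynomial: p(t) = t^3 - 10t^2 + 28t - 24 = (t - 6)(t - 2)^2.
t = 2 has algebraic multiplicity 2; rank(C − 2I) = 2, so geometric multiplicity = 1.
Geometric multiplicity < algebraic multiplicity, so C is not diagonalizable.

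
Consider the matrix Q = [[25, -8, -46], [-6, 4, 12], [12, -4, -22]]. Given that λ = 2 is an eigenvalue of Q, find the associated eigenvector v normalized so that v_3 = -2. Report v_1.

Q − 2I = [[23, -8, -46], [-6, 2, 12], [12, -4, -24]].
Solving (Q − 2I)v = 0 gives the eigenspace spanned by (-4, 0, -2).
With v_3 = -2, v = (-4, 0, -2), so v_1 = -4.

-4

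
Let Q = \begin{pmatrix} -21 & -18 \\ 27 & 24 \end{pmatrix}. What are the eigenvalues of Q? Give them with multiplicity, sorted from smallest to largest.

-3, 6

Characteristic polynomial: p(λ) = λ^2 - 3λ - 18 = (λ - 6)(λ + 3).
Roots (with multiplicity): -3, 6.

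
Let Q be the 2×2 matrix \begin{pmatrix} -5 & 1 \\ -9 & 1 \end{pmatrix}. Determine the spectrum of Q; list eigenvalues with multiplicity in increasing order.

-2, -2

Characteristic polynomial: p(r) = r^2 + 4r + 4 = (r + 2)^2.
Roots (with multiplicity): -2, -2.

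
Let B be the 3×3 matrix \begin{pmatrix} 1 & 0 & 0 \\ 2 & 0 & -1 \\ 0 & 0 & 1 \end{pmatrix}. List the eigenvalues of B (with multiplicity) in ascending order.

0, 1, 1

Characteristic polynomial: p(s) = s^3 - 2s^2 + s = s(s - 1)^2.
Roots (with multiplicity): 0, 1, 1.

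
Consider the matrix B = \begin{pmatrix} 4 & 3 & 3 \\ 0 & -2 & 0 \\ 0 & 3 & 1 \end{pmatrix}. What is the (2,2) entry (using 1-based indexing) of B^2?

Characteristic polynomial: t^3 - 3t^2 - 6t + 8 = (t - 4)(t - 1)(t + 2), so the eigenvalues are -2, 1, 4.
t=4: eigenvector (1, 0, 0).
t=1: eigenvector (-1, 0, 1).
t=-2: eigenvector (0, 1, -1).
P = [[1, -1, 0], [0, 0, 1], [0, 1, -1]], D = diag(4, 1, -2), P⁻¹ = [[1, 1, 1], [0, 1, 1], [0, 1, 0]].
B² = P·diag(16, 1, 4)·P⁻¹ = [[16, 15, 15], [0, 4, 0], [0, -3, 1]].
The requested entry is 4.

4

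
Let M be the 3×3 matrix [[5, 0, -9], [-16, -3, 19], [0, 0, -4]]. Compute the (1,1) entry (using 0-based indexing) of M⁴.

Characteristic polynomial: s^3 + 2s^2 - 23s - 60 = (s - 5)(s + 3)(s + 4), so the eigenvalues are -4, -3, 5.
s=5: eigenvector (1, -2, 0).
s=-3: eigenvector (0, 1, 0).
s=-4: eigenvector (1, -3, 1).
P = [[1, 0, 1], [-2, 1, -3], [0, 0, 1]], D = diag(5, -3, -4), P⁻¹ = [[1, 0, -1], [2, 1, 1], [0, 0, 1]].
M⁴ = P·diag(625, 81, 256)·P⁻¹ = [[625, 0, -369], [-1088, 81, 563], [0, 0, 256]].
The requested entry is 81.

81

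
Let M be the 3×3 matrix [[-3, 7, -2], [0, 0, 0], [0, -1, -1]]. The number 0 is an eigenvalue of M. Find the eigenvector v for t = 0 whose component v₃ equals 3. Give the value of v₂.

-3

M = [[-3, 7, -2], [0, 0, 0], [0, -1, -1]].
Solving (M)v = 0 gives the eigenspace spanned by (-9, -3, 3).
With v₃ = 3, v = (-9, -3, 3), so v₂ = -3.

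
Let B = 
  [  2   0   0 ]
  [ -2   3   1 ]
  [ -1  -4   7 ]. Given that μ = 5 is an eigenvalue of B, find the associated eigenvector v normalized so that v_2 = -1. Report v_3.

B − 5I = [[-3, 0, 0], [-2, -2, 1], [-1, -4, 2]].
Solving (B − 5I)v = 0 gives the eigenspace spanned by (0, -1, -2).
With v_2 = -1, v = (0, -1, -2), so v_3 = -2.

-2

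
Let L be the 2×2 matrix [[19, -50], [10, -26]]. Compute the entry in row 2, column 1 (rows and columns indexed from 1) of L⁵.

15550

Characteristic polynomial: r^2 + 7r + 6 = (r + 1)(r + 6), so the eigenvalues are -6, -1.
r=-6: eigenvector (2, 1).
r=-1: eigenvector (5, 2).
P = [[2, 5], [1, 2]], D = diag(-6, -1), P⁻¹ = [[-2, 5], [1, -2]].
L⁵ = P·diag(-7776, -1)·P⁻¹ = [[31099, -77750], [15550, -38876]].
The requested entry is 15550.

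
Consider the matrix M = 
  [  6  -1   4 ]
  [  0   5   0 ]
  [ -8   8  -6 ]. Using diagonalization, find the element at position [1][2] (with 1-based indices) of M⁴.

Characteristic polynomial: s^3 - 5s^2 - 4s + 20 = (s - 5)(s - 2)(s + 2), so the eigenvalues are -2, 2, 5.
s=-2: eigenvector (-1, 0, 2).
s=5: eigenvector (1, 1, 0).
s=2: eigenvector (-1, 0, 1).
P = [[-1, 1, -1], [0, 1, 0], [2, 0, 1]], D = diag(-2, 5, 2), P⁻¹ = [[1, -1, 1], [0, 1, 0], [-2, 2, -1]].
M⁴ = P·diag(16, 625, 16)·P⁻¹ = [[16, 609, 0], [0, 625, 0], [0, 0, 16]].
The requested entry is 609.

609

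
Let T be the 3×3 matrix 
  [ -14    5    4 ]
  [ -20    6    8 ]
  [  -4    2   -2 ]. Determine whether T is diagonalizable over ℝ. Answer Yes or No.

Characteristic polynomial: p(s) = s^3 + 10s^2 + 32s + 32 = (s + 2)(s + 4)^2.
s = -4 has algebraic multiplicity 2; rank(T + 4I) = 2, so geometric multiplicity = 1.
Geometric multiplicity < algebraic multiplicity, so T is not diagonalizable.

No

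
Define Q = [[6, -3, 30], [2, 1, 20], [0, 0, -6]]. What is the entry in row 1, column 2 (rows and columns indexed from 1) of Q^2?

Characteristic polynomial: λ^3 - λ^2 - 30λ + 72 = (λ - 4)(λ - 3)(λ + 6), so the eigenvalues are -6, 3, 4.
λ=3: eigenvector (1, 1, 0).
λ=4: eigenvector (-3, -2, 0).
λ=-6: eigenvector (-3, -2, 1).
P = [[1, -3, -3], [1, -2, -2], [0, 0, 1]], D = diag(3, 4, -6), P⁻¹ = [[-2, 3, 0], [-1, 1, -1], [0, 0, 1]].
Q² = P·diag(9, 16, 36)·P⁻¹ = [[30, -21, -60], [14, -5, -40], [0, 0, 36]].
The requested entry is -21.

-21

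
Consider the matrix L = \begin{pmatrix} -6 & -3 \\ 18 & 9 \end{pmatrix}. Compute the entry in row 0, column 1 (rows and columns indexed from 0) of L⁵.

-243

Characteristic polynomial: s^2 - 3s = s(s - 3), so the eigenvalues are 0, 3.
s=0: eigenvector (1, -2).
s=3: eigenvector (1, -3).
P = [[1, 1], [-2, -3]], D = diag(0, 3), P⁻¹ = [[3, 1], [-2, -1]].
L⁵ = P·diag(0, 243)·P⁻¹ = [[-486, -243], [1458, 729]].
The requested entry is -243.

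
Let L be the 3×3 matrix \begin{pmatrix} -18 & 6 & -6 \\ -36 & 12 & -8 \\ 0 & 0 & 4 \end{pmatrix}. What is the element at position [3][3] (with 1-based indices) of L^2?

16

Characteristic polynomial: r^3 + 2r^2 - 24r = r(r - 4)(r + 6), so the eigenvalues are -6, 0, 4.
r=-6: eigenvector (1, 2, 0).
r=0: eigenvector (1, 3, 0).
r=4: eigenvector (0, 1, 1).
P = [[1, 1, 0], [2, 3, 1], [0, 0, 1]], D = diag(-6, 0, 4), P⁻¹ = [[3, -1, 1], [-2, 1, -1], [0, 0, 1]].
L² = P·diag(36, 0, 16)·P⁻¹ = [[108, -36, 36], [216, -72, 88], [0, 0, 16]].
The requested entry is 16.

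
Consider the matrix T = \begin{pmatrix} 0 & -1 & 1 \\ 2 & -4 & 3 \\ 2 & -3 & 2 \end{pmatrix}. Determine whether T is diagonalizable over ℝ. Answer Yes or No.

Characteristic polynomial: p(μ) = μ^3 + 2μ^2 + μ = μ(μ + 1)^2.
μ = -1 has algebraic multiplicity 2; rank(T + 1I) = 2, so geometric multiplicity = 1.
Geometric multiplicity < algebraic multiplicity, so T is not diagonalizable.

No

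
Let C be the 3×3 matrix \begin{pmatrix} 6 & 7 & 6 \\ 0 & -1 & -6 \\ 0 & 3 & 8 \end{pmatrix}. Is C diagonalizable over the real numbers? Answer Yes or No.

Yes

Characteristic polynomial: p(s) = s^3 - 13s^2 + 52s - 60 = (s - 6)(s - 5)(s - 2).
All 3 eigenvalues are distinct, so C is diagonalizable.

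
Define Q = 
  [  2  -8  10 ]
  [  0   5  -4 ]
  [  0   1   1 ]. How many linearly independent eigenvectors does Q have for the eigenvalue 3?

1

Q − 3I = [[-1, -8, 10], [0, 2, -4], [0, 1, -2]].
This matrix has rank 2, so its null space has dimension 3 − 2 = 1.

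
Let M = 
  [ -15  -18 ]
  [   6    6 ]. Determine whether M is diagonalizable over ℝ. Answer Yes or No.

Characteristic polynomial: p(μ) = μ^2 + 9μ + 18 = (μ + 3)(μ + 6).
All 2 eigenvalues are distinct, so M is diagonalizable.

Yes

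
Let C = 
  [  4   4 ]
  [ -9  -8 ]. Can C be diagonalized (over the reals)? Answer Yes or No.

Characteristic polynomial: p(t) = t^2 + 4t + 4 = (t + 2)^2.
t = -2 has algebraic multiplicity 2; rank(C + 2I) = 1, so geometric multiplicity = 1.
Geometric multiplicity < algebraic multiplicity, so C is not diagonalizable.

No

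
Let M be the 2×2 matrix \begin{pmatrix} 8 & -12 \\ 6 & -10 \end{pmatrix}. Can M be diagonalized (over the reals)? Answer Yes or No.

Characteristic polynomial: p(r) = r^2 + 2r - 8 = (r - 2)(r + 4).
All 2 eigenvalues are distinct, so M is diagonalizable.

Yes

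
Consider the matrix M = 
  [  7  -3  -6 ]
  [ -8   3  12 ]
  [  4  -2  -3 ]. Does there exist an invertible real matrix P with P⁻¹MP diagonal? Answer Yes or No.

Characteristic polynomial: p(t) = t^3 - 7t^2 + 15t - 9 = (t - 3)^2(t - 1).
t = 3 has algebraic multiplicity 2; rank(M − 3I) = 2, so geometric multiplicity = 1.
Geometric multiplicity < algebraic multiplicity, so M is not diagonalizable.

No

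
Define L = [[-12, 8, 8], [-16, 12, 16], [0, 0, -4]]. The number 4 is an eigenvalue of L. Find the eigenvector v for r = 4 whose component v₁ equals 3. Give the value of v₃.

L − 4I = [[-16, 8, 8], [-16, 8, 16], [0, 0, -8]].
Solving (L − 4I)v = 0 gives the eigenspace spanned by (3, 6, 0).
With v₁ = 3, v = (3, 6, 0), so v₃ = 0.

0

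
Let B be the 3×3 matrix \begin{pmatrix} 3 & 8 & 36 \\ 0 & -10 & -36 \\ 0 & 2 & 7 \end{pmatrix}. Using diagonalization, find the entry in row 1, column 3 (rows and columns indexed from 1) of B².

Characteristic polynomial: r^3 - 7r - 6 = (r - 3)(r + 1)(r + 2), so the eigenvalues are -2, -1, 3.
r=3: eigenvector (1, 0, 0).
r=-2: eigenvector (0, 9, -2).
r=-1: eigenvector (-1, -4, 1).
P = [[1, 0, -1], [0, 9, -4], [0, -2, 1]], D = diag(3, -2, -1), P⁻¹ = [[1, 2, 9], [0, 1, 4], [0, 2, 9]].
B² = P·diag(9, 4, 1)·P⁻¹ = [[9, 16, 72], [0, 28, 108], [0, -6, -23]].
The requested entry is 72.

72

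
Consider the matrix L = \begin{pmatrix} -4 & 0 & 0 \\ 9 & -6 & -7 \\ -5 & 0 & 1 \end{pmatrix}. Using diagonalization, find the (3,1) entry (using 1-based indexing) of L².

Characteristic polynomial: λ^3 + 9λ^2 + 14λ - 24 = (λ - 1)(λ + 4)(λ + 6), so the eigenvalues are -6, -4, 1.
λ=-4: eigenvector (1, 1, 1).
λ=1: eigenvector (0, -1, 1).
λ=-6: eigenvector (0, 1, 0).
P = [[1, 0, 0], [1, -1, 1], [1, 1, 0]], D = diag(-4, 1, -6), P⁻¹ = [[1, 0, 0], [-1, 0, 1], [-2, 1, 1]].
L² = P·diag(16, 1, 36)·P⁻¹ = [[16, 0, 0], [-55, 36, 35], [15, 0, 1]].
The requested entry is 15.

15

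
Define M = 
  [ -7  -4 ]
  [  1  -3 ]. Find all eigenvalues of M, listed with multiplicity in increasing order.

Characteristic polynomial: p(s) = s^2 + 10s + 25 = (s + 5)^2.
Roots (with multiplicity): -5, -5.

-5, -5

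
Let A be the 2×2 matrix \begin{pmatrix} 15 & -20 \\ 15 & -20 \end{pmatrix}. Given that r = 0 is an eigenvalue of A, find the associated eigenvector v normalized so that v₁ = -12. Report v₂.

A = [[15, -20], [15, -20]].
Solving (A)v = 0 gives the eigenspace spanned by (-12, -9).
With v₁ = -12, v = (-12, -9), so v₂ = -9.

-9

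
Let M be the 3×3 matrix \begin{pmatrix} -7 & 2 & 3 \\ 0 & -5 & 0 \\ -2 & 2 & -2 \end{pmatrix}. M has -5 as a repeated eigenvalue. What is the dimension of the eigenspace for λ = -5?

M + 5I = [[-2, 2, 3], [0, 0, 0], [-2, 2, 3]].
This matrix has rank 1, so its null space has dimension 3 − 1 = 2.

2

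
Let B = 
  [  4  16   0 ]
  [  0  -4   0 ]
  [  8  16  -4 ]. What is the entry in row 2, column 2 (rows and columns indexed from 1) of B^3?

Characteristic polynomial: t^3 + 4t^2 - 16t - 64 = (t - 4)(t + 4)^2, so the eigenvalues are -4, -4, 4.
t=-4: eigenvector (-2, 1, 0).
t=4: eigenvector (1, 0, 1).
t=-4: eigenvector (0, 0, 1).
P = [[-2, 1, 0], [1, 0, 0], [0, 1, 1]], D = diag(-4, 4, -4), P⁻¹ = [[0, 1, 0], [1, 2, 0], [-1, -2, 1]].
B³ = P·diag(-64, 64, -64)·P⁻¹ = [[64, 256, 0], [0, -64, 0], [128, 256, -64]].
The requested entry is -64.

-64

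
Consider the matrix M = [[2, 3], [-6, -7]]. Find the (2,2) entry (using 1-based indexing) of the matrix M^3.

Characteristic polynomial: s^2 + 5s + 4 = (s + 1)(s + 4), so the eigenvalues are -4, -1.
s=-4: eigenvector (-1, 2).
s=-1: eigenvector (-1, 1).
P = [[-1, -1], [2, 1]], D = diag(-4, -1), P⁻¹ = [[1, 1], [-2, -1]].
M³ = P·diag(-64, -1)·P⁻¹ = [[62, 63], [-126, -127]].
The requested entry is -127.

-127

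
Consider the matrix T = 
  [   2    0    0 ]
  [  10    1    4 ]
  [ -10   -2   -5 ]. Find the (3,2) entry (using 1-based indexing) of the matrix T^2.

Characteristic polynomial: r^3 + 2r^2 - 5r - 6 = (r - 2)(r + 1)(r + 3), so the eigenvalues are -3, -1, 2.
r=2: eigenvector (1, 2, -2).
r=-1: eigenvector (0, 2, -1).
r=-3: eigenvector (0, -1, 1).
P = [[1, 0, 0], [2, 2, -1], [-2, -1, 1]], D = diag(2, -1, -3), P⁻¹ = [[1, 0, 0], [0, 1, 1], [2, 1, 2]].
T² = P·diag(4, 1, 9)·P⁻¹ = [[4, 0, 0], [-10, -7, -16], [10, 8, 17]].
The requested entry is 8.

8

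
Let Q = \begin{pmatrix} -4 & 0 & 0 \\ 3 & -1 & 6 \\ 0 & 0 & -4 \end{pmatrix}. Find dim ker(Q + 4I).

Q + 4I = [[0, 0, 0], [3, 3, 6], [0, 0, 0]].
This matrix has rank 1, so its null space has dimension 3 − 1 = 2.

2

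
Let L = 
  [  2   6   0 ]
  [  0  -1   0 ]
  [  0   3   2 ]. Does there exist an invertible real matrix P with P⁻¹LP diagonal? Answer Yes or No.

Characteristic polynomial: p(t) = t^3 - 3t^2 + 4 = (t - 2)^2(t + 1).
t = 2 has algebraic multiplicity 2; rank(L − 2I) = 1, so geometric multiplicity = 2.
Every eigenvalue has geometric = algebraic multiplicity, so L is diagonalizable.

Yes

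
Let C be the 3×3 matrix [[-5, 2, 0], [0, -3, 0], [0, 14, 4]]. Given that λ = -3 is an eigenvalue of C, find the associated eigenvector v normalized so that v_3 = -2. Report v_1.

C + 3I = [[-2, 2, 0], [0, 0, 0], [0, 14, 7]].
Solving (C + 3I)v = 0 gives the eigenspace spanned by (1, 1, -2).
With v_3 = -2, v = (1, 1, -2), so v_1 = 1.

1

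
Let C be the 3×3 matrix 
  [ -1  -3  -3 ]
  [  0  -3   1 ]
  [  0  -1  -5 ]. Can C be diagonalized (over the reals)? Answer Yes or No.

No

Characteristic polynomial: p(s) = s^3 + 9s^2 + 24s + 16 = (s + 1)(s + 4)^2.
s = -4 has algebraic multiplicity 2; rank(C + 4I) = 2, so geometric multiplicity = 1.
Geometric multiplicity < algebraic multiplicity, so C is not diagonalizable.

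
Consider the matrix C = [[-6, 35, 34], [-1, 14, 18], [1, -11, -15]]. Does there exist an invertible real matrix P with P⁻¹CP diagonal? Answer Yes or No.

Characteristic polynomial: p(s) = s^3 + 7s^2 - 5s - 75 = (s - 3)(s + 5)^2.
s = -5 has algebraic multiplicity 2; rank(C + 5I) = 2, so geometric multiplicity = 1.
Geometric multiplicity < algebraic multiplicity, so C is not diagonalizable.

No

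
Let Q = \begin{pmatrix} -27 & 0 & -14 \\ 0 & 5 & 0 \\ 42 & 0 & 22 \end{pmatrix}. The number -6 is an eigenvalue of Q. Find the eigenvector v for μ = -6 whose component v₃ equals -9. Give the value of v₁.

6

Q + 6I = [[-21, 0, -14], [0, 11, 0], [42, 0, 28]].
Solving (Q + 6I)v = 0 gives the eigenspace spanned by (6, 0, -9).
With v₃ = -9, v = (6, 0, -9), so v₁ = 6.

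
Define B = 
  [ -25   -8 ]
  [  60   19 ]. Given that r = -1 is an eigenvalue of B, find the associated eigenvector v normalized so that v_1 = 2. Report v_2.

-6

B + 1I = [[-24, -8], [60, 20]].
Solving (B + 1I)v = 0 gives the eigenspace spanned by (2, -6).
With v_1 = 2, v = (2, -6), so v_2 = -6.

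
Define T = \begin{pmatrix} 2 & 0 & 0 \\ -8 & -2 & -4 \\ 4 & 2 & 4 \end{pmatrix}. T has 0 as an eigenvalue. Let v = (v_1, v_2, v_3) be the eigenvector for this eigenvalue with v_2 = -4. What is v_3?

2

T = [[2, 0, 0], [-8, -2, -4], [4, 2, 4]].
Solving (T)v = 0 gives the eigenspace spanned by (0, -4, 2).
With v_2 = -4, v = (0, -4, 2), so v_3 = 2.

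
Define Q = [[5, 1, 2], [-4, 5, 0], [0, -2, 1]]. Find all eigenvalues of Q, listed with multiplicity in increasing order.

Characteristic polynomial: p(μ) = μ^3 - 11μ^2 + 39μ - 45 = (μ - 5)(μ - 3)^2.
Roots (with multiplicity): 3, 3, 5.

3, 3, 5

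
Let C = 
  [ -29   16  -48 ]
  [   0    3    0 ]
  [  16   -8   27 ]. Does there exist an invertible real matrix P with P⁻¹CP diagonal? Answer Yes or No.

Characteristic polynomial: p(r) = r^3 - r^2 - 21r + 45 = (r - 3)^2(r + 5).
r = 3 has algebraic multiplicity 2; rank(C − 3I) = 1, so geometric multiplicity = 2.
Every eigenvalue has geometric = algebraic multiplicity, so C is diagonalizable.

Yes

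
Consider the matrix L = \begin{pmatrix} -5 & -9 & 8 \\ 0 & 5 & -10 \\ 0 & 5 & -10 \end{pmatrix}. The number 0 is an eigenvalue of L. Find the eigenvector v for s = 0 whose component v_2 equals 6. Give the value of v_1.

L = [[-5, -9, 8], [0, 5, -10], [0, 5, -10]].
Solving (L)v = 0 gives the eigenspace spanned by (-6, 6, 3).
With v_2 = 6, v = (-6, 6, 3), so v_1 = -6.

-6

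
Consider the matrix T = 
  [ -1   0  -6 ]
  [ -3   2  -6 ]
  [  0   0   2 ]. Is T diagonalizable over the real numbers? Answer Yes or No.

Characteristic polynomial: p(r) = r^3 - 3r^2 + 4 = (r - 2)^2(r + 1).
r = 2 has algebraic multiplicity 2; rank(T − 2I) = 1, so geometric multiplicity = 2.
Every eigenvalue has geometric = algebraic multiplicity, so T is diagonalizable.

Yes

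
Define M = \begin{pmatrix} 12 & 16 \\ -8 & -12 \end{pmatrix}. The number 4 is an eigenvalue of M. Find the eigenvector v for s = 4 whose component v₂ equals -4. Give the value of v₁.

8

M − 4I = [[8, 16], [-8, -16]].
Solving (M − 4I)v = 0 gives the eigenspace spanned by (8, -4).
With v₂ = -4, v = (8, -4), so v₁ = 8.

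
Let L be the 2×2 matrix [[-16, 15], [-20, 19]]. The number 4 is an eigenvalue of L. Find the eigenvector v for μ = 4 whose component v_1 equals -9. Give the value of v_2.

-12

L − 4I = [[-20, 15], [-20, 15]].
Solving (L − 4I)v = 0 gives the eigenspace spanned by (-9, -12).
With v_1 = -9, v = (-9, -12), so v_2 = -12.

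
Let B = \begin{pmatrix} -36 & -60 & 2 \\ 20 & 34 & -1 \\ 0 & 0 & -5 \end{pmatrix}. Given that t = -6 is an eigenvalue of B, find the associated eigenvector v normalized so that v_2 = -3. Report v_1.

6

B + 6I = [[-30, -60, 2], [20, 40, -1], [0, 0, 1]].
Solving (B + 6I)v = 0 gives the eigenspace spanned by (6, -3, 0).
With v_2 = -3, v = (6, -3, 0), so v_1 = 6.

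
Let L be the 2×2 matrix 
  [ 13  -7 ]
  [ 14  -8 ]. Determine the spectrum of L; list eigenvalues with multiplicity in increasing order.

Characteristic polynomial: p(λ) = λ^2 - 5λ - 6 = (λ - 6)(λ + 1).
Roots (with multiplicity): -1, 6.

-1, 6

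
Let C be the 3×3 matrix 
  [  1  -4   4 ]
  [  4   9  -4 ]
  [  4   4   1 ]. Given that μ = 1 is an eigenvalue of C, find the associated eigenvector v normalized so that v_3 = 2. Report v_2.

2

C − 1I = [[0, -4, 4], [4, 8, -4], [4, 4, 0]].
Solving (C − 1I)v = 0 gives the eigenspace spanned by (-2, 2, 2).
With v_3 = 2, v = (-2, 2, 2), so v_2 = 2.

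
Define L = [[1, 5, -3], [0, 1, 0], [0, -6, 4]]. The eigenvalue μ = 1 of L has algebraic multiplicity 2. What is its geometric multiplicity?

1

L − 1I = [[0, 5, -3], [0, 0, 0], [0, -6, 3]].
This matrix has rank 2, so its null space has dimension 3 − 2 = 1.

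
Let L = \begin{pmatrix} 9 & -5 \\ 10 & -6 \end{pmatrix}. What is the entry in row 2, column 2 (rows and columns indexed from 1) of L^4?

-254

Characteristic polynomial: t^2 - 3t - 4 = (t - 4)(t + 1), so the eigenvalues are -1, 4.
t=-1: eigenvector (-1, -2).
t=4: eigenvector (1, 1).
P = [[-1, 1], [-2, 1]], D = diag(-1, 4), P⁻¹ = [[1, -1], [2, -1]].
L⁴ = P·diag(1, 256)·P⁻¹ = [[511, -255], [510, -254]].
The requested entry is -254.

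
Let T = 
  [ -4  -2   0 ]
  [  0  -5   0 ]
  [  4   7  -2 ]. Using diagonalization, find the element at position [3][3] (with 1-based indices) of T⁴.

16

Characteristic polynomial: λ^3 + 11λ^2 + 38λ + 40 = (λ + 2)(λ + 4)(λ + 5), so the eigenvalues are -5, -4, -2.
λ=-4: eigenvector (1, 0, -2).
λ=-5: eigenvector (2, 1, -5).
λ=-2: eigenvector (0, 0, 1).
P = [[1, 2, 0], [0, 1, 0], [-2, -5, 1]], D = diag(-4, -5, -2), P⁻¹ = [[1, -2, 0], [0, 1, 0], [2, 1, 1]].
T⁴ = P·diag(256, 625, 16)·P⁻¹ = [[256, 738, 0], [0, 625, 0], [-480, -2085, 16]].
The requested entry is 16.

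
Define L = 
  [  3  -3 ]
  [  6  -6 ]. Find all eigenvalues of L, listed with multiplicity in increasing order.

-3, 0

Characteristic polynomial: p(t) = t^2 + 3t = t(t + 3).
Roots (with multiplicity): -3, 0.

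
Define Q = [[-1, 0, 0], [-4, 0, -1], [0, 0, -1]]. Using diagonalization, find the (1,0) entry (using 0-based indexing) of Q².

4

Characteristic polynomial: λ^3 + 2λ^2 + λ = λ(λ + 1)^2, so the eigenvalues are -1, -1, 0.
λ=-1: eigenvector (1, 2, -2).
λ=-1: eigenvector (0, 1, 1).
λ=0: eigenvector (0, -1, 0).
P = [[1, 0, 0], [2, 1, -1], [-2, 1, 0]], D = diag(-1, -1, 0), P⁻¹ = [[1, 0, 0], [2, 0, 1], [4, -1, 1]].
Q² = P·diag(1, 1, 0)·P⁻¹ = [[1, 0, 0], [4, 0, 1], [0, 0, 1]].
The requested entry is 4.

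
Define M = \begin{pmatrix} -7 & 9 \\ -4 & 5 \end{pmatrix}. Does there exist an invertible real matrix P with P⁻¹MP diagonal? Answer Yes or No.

No

Characteristic polynomial: p(μ) = μ^2 + 2μ + 1 = (μ + 1)^2.
μ = -1 has algebraic multiplicity 2; rank(M + 1I) = 1, so geometric multiplicity = 1.
Geometric multiplicity < algebraic multiplicity, so M is not diagonalizable.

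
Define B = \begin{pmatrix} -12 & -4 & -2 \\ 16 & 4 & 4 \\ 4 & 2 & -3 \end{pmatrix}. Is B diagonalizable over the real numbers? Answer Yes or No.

Yes

Characteristic polynomial: p(s) = s^3 + 11s^2 + 40s + 48 = (s + 3)(s + 4)^2.
s = -4 has algebraic multiplicity 2; rank(B + 4I) = 1, so geometric multiplicity = 2.
Every eigenvalue has geometric = algebraic multiplicity, so B is diagonalizable.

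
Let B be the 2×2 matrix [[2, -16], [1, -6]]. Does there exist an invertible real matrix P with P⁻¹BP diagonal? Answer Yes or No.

Characteristic polynomial: p(μ) = μ^2 + 4μ + 4 = (μ + 2)^2.
μ = -2 has algebraic multiplicity 2; rank(B + 2I) = 1, so geometric multiplicity = 1.
Geometric multiplicity < algebraic multiplicity, so B is not diagonalizable.

No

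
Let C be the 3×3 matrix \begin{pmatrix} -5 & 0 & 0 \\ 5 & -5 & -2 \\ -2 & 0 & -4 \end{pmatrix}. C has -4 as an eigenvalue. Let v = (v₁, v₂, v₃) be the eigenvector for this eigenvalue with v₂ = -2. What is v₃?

1

C + 4I = [[-1, 0, 0], [5, -1, -2], [-2, 0, 0]].
Solving (C + 4I)v = 0 gives the eigenspace spanned by (0, -2, 1).
With v₂ = -2, v = (0, -2, 1), so v₃ = 1.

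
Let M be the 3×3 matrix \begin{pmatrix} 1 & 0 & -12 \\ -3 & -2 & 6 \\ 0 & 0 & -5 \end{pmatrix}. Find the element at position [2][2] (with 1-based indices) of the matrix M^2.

Characteristic polynomial: s^3 + 6s^2 + 3s - 10 = (s - 1)(s + 2)(s + 5), so the eigenvalues are -5, -2, 1.
s=1: eigenvector (1, -1, 0).
s=-2: eigenvector (0, 1, 0).
s=-5: eigenvector (2, 0, 1).
P = [[1, 0, 2], [-1, 1, 0], [0, 0, 1]], D = diag(1, -2, -5), P⁻¹ = [[1, 0, -2], [1, 1, -2], [0, 0, 1]].
M² = P·diag(1, 4, 25)·P⁻¹ = [[1, 0, 48], [3, 4, -6], [0, 0, 25]].
The requested entry is 4.

4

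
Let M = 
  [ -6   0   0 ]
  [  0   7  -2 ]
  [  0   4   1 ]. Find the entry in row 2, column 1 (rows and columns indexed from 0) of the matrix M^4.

1088

Characteristic polynomial: μ^3 - 2μ^2 - 33μ + 90 = (μ - 5)(μ - 3)(μ + 6), so the eigenvalues are -6, 3, 5.
μ=5: eigenvector (0, 1, 1).
μ=-6: eigenvector (1, 0, 0).
μ=3: eigenvector (0, 1, 2).
P = [[0, 1, 0], [1, 0, 1], [1, 0, 2]], D = diag(5, -6, 3), P⁻¹ = [[0, 2, -1], [1, 0, 0], [0, -1, 1]].
M⁴ = P·diag(625, 1296, 81)·P⁻¹ = [[1296, 0, 0], [0, 1169, -544], [0, 1088, -463]].
The requested entry is 1088.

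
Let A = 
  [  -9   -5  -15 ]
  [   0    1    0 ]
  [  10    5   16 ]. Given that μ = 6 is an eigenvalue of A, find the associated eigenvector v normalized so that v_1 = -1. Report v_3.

A − 6I = [[-15, -5, -15], [0, -5, 0], [10, 5, 10]].
Solving (A − 6I)v = 0 gives the eigenspace spanned by (-1, 0, 1).
With v_1 = -1, v = (-1, 0, 1), so v_3 = 1.

1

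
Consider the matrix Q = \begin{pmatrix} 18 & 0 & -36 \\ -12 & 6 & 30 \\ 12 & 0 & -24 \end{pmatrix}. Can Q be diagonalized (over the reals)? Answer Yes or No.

Yes

Characteristic polynomial: p(r) = r^3 - 36r = r(r - 6)(r + 6).
All 3 eigenvalues are distinct, so Q is diagonalizable.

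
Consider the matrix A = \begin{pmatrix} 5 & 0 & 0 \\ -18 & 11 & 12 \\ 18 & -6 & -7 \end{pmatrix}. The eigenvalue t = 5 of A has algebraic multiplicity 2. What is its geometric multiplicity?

A − 5I = [[0, 0, 0], [-18, 6, 12], [18, -6, -12]].
This matrix has rank 1, so its null space has dimension 3 − 1 = 2.

2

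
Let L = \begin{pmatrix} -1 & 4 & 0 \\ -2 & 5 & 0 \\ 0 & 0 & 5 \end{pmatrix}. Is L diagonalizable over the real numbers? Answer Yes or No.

Yes

Characteristic polynomial: p(λ) = λ^3 - 9λ^2 + 23λ - 15 = (λ - 5)(λ - 3)(λ - 1).
All 3 eigenvalues are distinct, so L is diagonalizable.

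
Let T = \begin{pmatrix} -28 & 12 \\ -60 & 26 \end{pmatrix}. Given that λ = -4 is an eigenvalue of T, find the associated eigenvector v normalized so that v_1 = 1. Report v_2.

T + 4I = [[-24, 12], [-60, 30]].
Solving (T + 4I)v = 0 gives the eigenspace spanned by (1, 2).
With v_1 = 1, v = (1, 2), so v_2 = 2.

2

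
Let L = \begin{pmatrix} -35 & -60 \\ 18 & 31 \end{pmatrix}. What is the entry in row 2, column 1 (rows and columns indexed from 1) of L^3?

Characteristic polynomial: λ^2 + 4λ - 5 = (λ - 1)(λ + 5), so the eigenvalues are -5, 1.
λ=1: eigenvector (-5, 3).
λ=-5: eigenvector (-2, 1).
P = [[-5, -2], [3, 1]], D = diag(1, -5), P⁻¹ = [[1, 2], [-3, -5]].
L³ = P·diag(1, -125)·P⁻¹ = [[-755, -1260], [378, 631]].
The requested entry is 378.

378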